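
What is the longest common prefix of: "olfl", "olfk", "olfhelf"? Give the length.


Words: olfl, olfk, olfhelf
  Position 0: all 'o' => match
  Position 1: all 'l' => match
  Position 2: all 'f' => match
  Position 3: ('l', 'k', 'h') => mismatch, stop
LCP = "olf" (length 3)

3


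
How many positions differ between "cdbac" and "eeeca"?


Comparing "cdbac" and "eeeca" position by position:
  Position 0: 'c' vs 'e' => DIFFER
  Position 1: 'd' vs 'e' => DIFFER
  Position 2: 'b' vs 'e' => DIFFER
  Position 3: 'a' vs 'c' => DIFFER
  Position 4: 'c' vs 'a' => DIFFER
Positions that differ: 5

5


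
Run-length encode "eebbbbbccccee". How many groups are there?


Input: eebbbbbccccee
Scanning for consecutive runs:
  Group 1: 'e' x 2 (positions 0-1)
  Group 2: 'b' x 5 (positions 2-6)
  Group 3: 'c' x 4 (positions 7-10)
  Group 4: 'e' x 2 (positions 11-12)
Total groups: 4

4


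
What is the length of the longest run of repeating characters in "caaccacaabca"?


Input: "caaccacaabca"
Scanning for longest run:
  Position 1 ('a'): new char, reset run to 1
  Position 2 ('a'): continues run of 'a', length=2
  Position 3 ('c'): new char, reset run to 1
  Position 4 ('c'): continues run of 'c', length=2
  Position 5 ('a'): new char, reset run to 1
  Position 6 ('c'): new char, reset run to 1
  Position 7 ('a'): new char, reset run to 1
  Position 8 ('a'): continues run of 'a', length=2
  Position 9 ('b'): new char, reset run to 1
  Position 10 ('c'): new char, reset run to 1
  Position 11 ('a'): new char, reset run to 1
Longest run: 'a' with length 2

2


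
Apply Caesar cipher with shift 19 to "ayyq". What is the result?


Caesar cipher: shift "ayyq" by 19
  'a' (pos 0) + 19 = pos 19 = 't'
  'y' (pos 24) + 19 = pos 17 = 'r'
  'y' (pos 24) + 19 = pos 17 = 'r'
  'q' (pos 16) + 19 = pos 9 = 'j'
Result: trrj

trrj


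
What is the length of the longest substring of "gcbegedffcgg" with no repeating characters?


Input: "gcbegedffcgg"
Sliding window (track last position of each char):
  Position 0 ('g'): window [0,0] length 1 -- new best
  Position 1 ('c'): window [0,1] length 2 -- new best
  Position 2 ('b'): window [0,2] length 3 -- new best
  Position 3 ('e'): window [0,3] length 4 -- new best
  Position 4 ('g'): repeat (last at 0), move window start to 1
  Position 4 ('g'): window [1,4] length 4
  Position 5 ('e'): repeat (last at 3), move window start to 4
  Position 5 ('e'): window [4,5] length 2
  Position 6 ('d'): window [4,6] length 3
  Position 7 ('f'): window [4,7] length 4
  Position 8 ('f'): repeat (last at 7), move window start to 8
  Position 8 ('f'): window [8,8] length 1
  Position 9 ('c'): window [8,9] length 2
  Position 10 ('g'): window [8,10] length 3
  Position 11 ('g'): repeat (last at 10), move window start to 11
  Position 11 ('g'): window [11,11] length 1
Longest substring with no repeats: "gcbe" with length 4

4


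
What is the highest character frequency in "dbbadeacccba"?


Input: dbbadeacccba
Character counts:
  'a': 3
  'b': 3
  'c': 3
  'd': 2
  'e': 1
Maximum frequency: 3

3


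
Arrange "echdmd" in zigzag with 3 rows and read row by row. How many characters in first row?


Zigzag "echdmd" into 3 rows:
Placing characters:
  'e' => row 0
  'c' => row 1
  'h' => row 2
  'd' => row 1
  'm' => row 0
  'd' => row 1
Rows:
  Row 0: "em"
  Row 1: "cdd"
  Row 2: "h"
First row length: 2

2


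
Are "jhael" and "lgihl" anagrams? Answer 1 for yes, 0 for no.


Strings: "jhael", "lgihl"
Sorted first:  aehjl
Sorted second: ghill
Differ at position 0: 'a' vs 'g' => not anagrams

0


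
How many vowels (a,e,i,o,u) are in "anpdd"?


Input: anpdd
Checking each character:
  'a' at position 0: vowel (running total: 1)
  'n' at position 1: consonant
  'p' at position 2: consonant
  'd' at position 3: consonant
  'd' at position 4: consonant
Total vowels: 1

1


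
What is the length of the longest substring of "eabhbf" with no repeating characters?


Input: "eabhbf"
Sliding window (track last position of each char):
  Position 0 ('e'): window [0,0] length 1 -- new best
  Position 1 ('a'): window [0,1] length 2 -- new best
  Position 2 ('b'): window [0,2] length 3 -- new best
  Position 3 ('h'): window [0,3] length 4 -- new best
  Position 4 ('b'): repeat (last at 2), move window start to 3
  Position 4 ('b'): window [3,4] length 2
  Position 5 ('f'): window [3,5] length 3
Longest substring with no repeats: "eabh" with length 4

4


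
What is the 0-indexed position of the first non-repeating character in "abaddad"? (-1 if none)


Input: abaddad
Character frequencies:
  'a': 3
  'b': 1
  'd': 3
Scanning left to right for freq == 1:
  Position 0 ('a'): freq=3, skip
  Position 1 ('b'): unique! => answer = 1

1


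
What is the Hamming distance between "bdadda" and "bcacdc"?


Comparing "bdadda" and "bcacdc" position by position:
  Position 0: 'b' vs 'b' => same
  Position 1: 'd' vs 'c' => differ
  Position 2: 'a' vs 'a' => same
  Position 3: 'd' vs 'c' => differ
  Position 4: 'd' vs 'd' => same
  Position 5: 'a' vs 'c' => differ
Total differences (Hamming distance): 3

3


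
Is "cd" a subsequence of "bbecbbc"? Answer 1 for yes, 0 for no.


Check if "cd" is a subsequence of "bbecbbc"
Greedy scan:
  Position 0 ('b'): no match needed
  Position 1 ('b'): no match needed
  Position 2 ('e'): no match needed
  Position 3 ('c'): matches sub[0] = 'c'
  Position 4 ('b'): no match needed
  Position 5 ('b'): no match needed
  Position 6 ('c'): no match needed
Only matched 1/2 characters => not a subsequence

0


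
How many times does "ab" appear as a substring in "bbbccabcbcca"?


Searching for "ab" in "bbbccabcbcca"
Scanning each position:
  Position 0: "bb" => no
  Position 1: "bb" => no
  Position 2: "bc" => no
  Position 3: "cc" => no
  Position 4: "ca" => no
  Position 5: "ab" => MATCH
  Position 6: "bc" => no
  Position 7: "cb" => no
  Position 8: "bc" => no
  Position 9: "cc" => no
  Position 10: "ca" => no
Total occurrences: 1

1


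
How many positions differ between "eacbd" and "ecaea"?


Comparing "eacbd" and "ecaea" position by position:
  Position 0: 'e' vs 'e' => same
  Position 1: 'a' vs 'c' => DIFFER
  Position 2: 'c' vs 'a' => DIFFER
  Position 3: 'b' vs 'e' => DIFFER
  Position 4: 'd' vs 'a' => DIFFER
Positions that differ: 4

4


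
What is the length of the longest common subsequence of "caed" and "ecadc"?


LCS of "caed" and "ecadc"
DP table:
           e    c    a    d    c
      0    0    0    0    0    0
  c   0    0    1    1    1    1
  a   0    0    1    2    2    2
  e   0    1    1    2    2    2
  d   0    1    1    2    3    3
LCS length = dp[4][5] = 3

3


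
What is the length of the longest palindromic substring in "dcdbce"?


Input: "dcdbce"
Checking substrings for palindromes:
  [0:3] "dcd" (len 3) => palindrome
Longest palindromic substring: "dcd" with length 3

3


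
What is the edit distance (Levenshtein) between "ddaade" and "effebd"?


Computing edit distance: "ddaade" -> "effebd"
DP table:
           e    f    f    e    b    d
      0    1    2    3    4    5    6
  d   1    1    2    3    4    5    5
  d   2    2    2    3    4    5    5
  a   3    3    3    3    4    5    6
  a   4    4    4    4    4    5    6
  d   5    5    5    5    5    5    5
  e   6    5    6    6    5    6    6
Edit distance = dp[6][6] = 6

6


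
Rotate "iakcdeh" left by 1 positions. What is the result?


Input: "iakcdeh", rotate left by 1
First 1 characters: "i"
Remaining characters: "akcdeh"
Concatenate remaining + first: "akcdeh" + "i" = "akcdehi"

akcdehi


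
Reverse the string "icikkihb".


Input: icikkihb
Reading characters right to left:
  Position 7: 'b'
  Position 6: 'h'
  Position 5: 'i'
  Position 4: 'k'
  Position 3: 'k'
  Position 2: 'i'
  Position 1: 'c'
  Position 0: 'i'
Reversed: bhikkici

bhikkici


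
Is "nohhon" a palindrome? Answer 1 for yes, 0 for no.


Input: nohhon
Reversed: nohhon
  Compare pos 0 ('n') with pos 5 ('n'): match
  Compare pos 1 ('o') with pos 4 ('o'): match
  Compare pos 2 ('h') with pos 3 ('h'): match
Result: palindrome

1


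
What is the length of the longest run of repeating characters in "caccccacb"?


Input: "caccccacb"
Scanning for longest run:
  Position 1 ('a'): new char, reset run to 1
  Position 2 ('c'): new char, reset run to 1
  Position 3 ('c'): continues run of 'c', length=2
  Position 4 ('c'): continues run of 'c', length=3
  Position 5 ('c'): continues run of 'c', length=4
  Position 6 ('a'): new char, reset run to 1
  Position 7 ('c'): new char, reset run to 1
  Position 8 ('b'): new char, reset run to 1
Longest run: 'c' with length 4

4


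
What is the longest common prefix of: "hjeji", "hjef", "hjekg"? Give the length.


Words: hjeji, hjef, hjekg
  Position 0: all 'h' => match
  Position 1: all 'j' => match
  Position 2: all 'e' => match
  Position 3: ('j', 'f', 'k') => mismatch, stop
LCP = "hje" (length 3)

3


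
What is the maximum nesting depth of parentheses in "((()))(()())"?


Input: "((()))(()())"
Tracking depth:
  Position 0 '(': depth becomes 1
  Position 1 '(': depth becomes 2
  Position 2 '(': depth becomes 3
  Position 3 ')': depth becomes 2
  Position 4 ')': depth becomes 1
  Position 5 ')': depth becomes 0
  Position 6 '(': depth becomes 1
  Position 7 '(': depth becomes 2
  Position 8 ')': depth becomes 1
  Position 9 '(': depth becomes 2
  Position 10 ')': depth becomes 1
  Position 11 ')': depth becomes 0
Maximum depth reached: 3

3


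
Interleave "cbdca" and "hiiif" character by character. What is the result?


Interleaving "cbdca" and "hiiif":
  Position 0: 'c' from first, 'h' from second => "ch"
  Position 1: 'b' from first, 'i' from second => "bi"
  Position 2: 'd' from first, 'i' from second => "di"
  Position 3: 'c' from first, 'i' from second => "ci"
  Position 4: 'a' from first, 'f' from second => "af"
Result: chbidiciaf

chbidiciaf


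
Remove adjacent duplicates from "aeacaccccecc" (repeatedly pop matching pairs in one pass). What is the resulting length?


Input: aeacaccccecc
Stack-based adjacent duplicate removal:
  Read 'a': push. Stack: a
  Read 'e': push. Stack: ae
  Read 'a': push. Stack: aea
  Read 'c': push. Stack: aeac
  Read 'a': push. Stack: aeaca
  Read 'c': push. Stack: aeacac
  Read 'c': matches stack top 'c' => pop. Stack: aeaca
  Read 'c': push. Stack: aeacac
  Read 'c': matches stack top 'c' => pop. Stack: aeaca
  Read 'e': push. Stack: aeacae
  Read 'c': push. Stack: aeacaec
  Read 'c': matches stack top 'c' => pop. Stack: aeacae
Final stack: "aeacae" (length 6)

6


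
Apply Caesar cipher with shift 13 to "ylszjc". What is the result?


Caesar cipher: shift "ylszjc" by 13
  'y' (pos 24) + 13 = pos 11 = 'l'
  'l' (pos 11) + 13 = pos 24 = 'y'
  's' (pos 18) + 13 = pos 5 = 'f'
  'z' (pos 25) + 13 = pos 12 = 'm'
  'j' (pos 9) + 13 = pos 22 = 'w'
  'c' (pos 2) + 13 = pos 15 = 'p'
Result: lyfmwp

lyfmwp


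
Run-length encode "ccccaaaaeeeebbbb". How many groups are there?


Input: ccccaaaaeeeebbbb
Scanning for consecutive runs:
  Group 1: 'c' x 4 (positions 0-3)
  Group 2: 'a' x 4 (positions 4-7)
  Group 3: 'e' x 4 (positions 8-11)
  Group 4: 'b' x 4 (positions 12-15)
Total groups: 4

4


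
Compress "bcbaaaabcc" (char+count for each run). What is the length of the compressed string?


Input: bcbaaaabcc
Runs:
  'b' x 1 => "b1"
  'c' x 1 => "c1"
  'b' x 1 => "b1"
  'a' x 4 => "a4"
  'b' x 1 => "b1"
  'c' x 2 => "c2"
Compressed: "b1c1b1a4b1c2"
Compressed length: 12

12


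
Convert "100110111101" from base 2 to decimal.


Input: "100110111101" in base 2
Positional expansion:
  Digit '1' (value 1) x 2^11 = 2048
  Digit '0' (value 0) x 2^10 = 0
  Digit '0' (value 0) x 2^9 = 0
  Digit '1' (value 1) x 2^8 = 256
  Digit '1' (value 1) x 2^7 = 128
  Digit '0' (value 0) x 2^6 = 0
  Digit '1' (value 1) x 2^5 = 32
  Digit '1' (value 1) x 2^4 = 16
  Digit '1' (value 1) x 2^3 = 8
  Digit '1' (value 1) x 2^2 = 4
  Digit '0' (value 0) x 2^1 = 0
  Digit '1' (value 1) x 2^0 = 1
Sum = 2493

2493


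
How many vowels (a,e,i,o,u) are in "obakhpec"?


Input: obakhpec
Checking each character:
  'o' at position 0: vowel (running total: 1)
  'b' at position 1: consonant
  'a' at position 2: vowel (running total: 2)
  'k' at position 3: consonant
  'h' at position 4: consonant
  'p' at position 5: consonant
  'e' at position 6: vowel (running total: 3)
  'c' at position 7: consonant
Total vowels: 3

3


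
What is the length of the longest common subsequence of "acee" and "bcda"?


LCS of "acee" and "bcda"
DP table:
           b    c    d    a
      0    0    0    0    0
  a   0    0    0    0    1
  c   0    0    1    1    1
  e   0    0    1    1    1
  e   0    0    1    1    1
LCS length = dp[4][4] = 1

1


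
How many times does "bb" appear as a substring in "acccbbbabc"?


Searching for "bb" in "acccbbbabc"
Scanning each position:
  Position 0: "ac" => no
  Position 1: "cc" => no
  Position 2: "cc" => no
  Position 3: "cb" => no
  Position 4: "bb" => MATCH
  Position 5: "bb" => MATCH
  Position 6: "ba" => no
  Position 7: "ab" => no
  Position 8: "bc" => no
Total occurrences: 2

2


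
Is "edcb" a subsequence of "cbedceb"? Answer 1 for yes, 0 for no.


Check if "edcb" is a subsequence of "cbedceb"
Greedy scan:
  Position 0 ('c'): no match needed
  Position 1 ('b'): no match needed
  Position 2 ('e'): matches sub[0] = 'e'
  Position 3 ('d'): matches sub[1] = 'd'
  Position 4 ('c'): matches sub[2] = 'c'
  Position 5 ('e'): no match needed
  Position 6 ('b'): matches sub[3] = 'b'
All 4 characters matched => is a subsequence

1


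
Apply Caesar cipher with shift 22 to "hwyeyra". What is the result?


Caesar cipher: shift "hwyeyra" by 22
  'h' (pos 7) + 22 = pos 3 = 'd'
  'w' (pos 22) + 22 = pos 18 = 's'
  'y' (pos 24) + 22 = pos 20 = 'u'
  'e' (pos 4) + 22 = pos 0 = 'a'
  'y' (pos 24) + 22 = pos 20 = 'u'
  'r' (pos 17) + 22 = pos 13 = 'n'
  'a' (pos 0) + 22 = pos 22 = 'w'
Result: dsuaunw

dsuaunw


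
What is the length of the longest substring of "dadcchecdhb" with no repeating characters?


Input: "dadcchecdhb"
Sliding window (track last position of each char):
  Position 0 ('d'): window [0,0] length 1 -- new best
  Position 1 ('a'): window [0,1] length 2 -- new best
  Position 2 ('d'): repeat (last at 0), move window start to 1
  Position 2 ('d'): window [1,2] length 2
  Position 3 ('c'): window [1,3] length 3 -- new best
  Position 4 ('c'): repeat (last at 3), move window start to 4
  Position 4 ('c'): window [4,4] length 1
  Position 5 ('h'): window [4,5] length 2
  Position 6 ('e'): window [4,6] length 3
  Position 7 ('c'): repeat (last at 4), move window start to 5
  Position 7 ('c'): window [5,7] length 3
  Position 8 ('d'): window [5,8] length 4 -- new best
  Position 9 ('h'): repeat (last at 5), move window start to 6
  Position 9 ('h'): window [6,9] length 4
  Position 10 ('b'): window [6,10] length 5 -- new best
Longest substring with no repeats: "ecdhb" with length 5

5


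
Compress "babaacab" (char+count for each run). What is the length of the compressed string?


Input: babaacab
Runs:
  'b' x 1 => "b1"
  'a' x 1 => "a1"
  'b' x 1 => "b1"
  'a' x 2 => "a2"
  'c' x 1 => "c1"
  'a' x 1 => "a1"
  'b' x 1 => "b1"
Compressed: "b1a1b1a2c1a1b1"
Compressed length: 14

14


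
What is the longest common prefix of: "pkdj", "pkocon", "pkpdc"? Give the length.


Words: pkdj, pkocon, pkpdc
  Position 0: all 'p' => match
  Position 1: all 'k' => match
  Position 2: ('d', 'o', 'p') => mismatch, stop
LCP = "pk" (length 2)

2


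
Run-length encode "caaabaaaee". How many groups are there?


Input: caaabaaaee
Scanning for consecutive runs:
  Group 1: 'c' x 1 (positions 0-0)
  Group 2: 'a' x 3 (positions 1-3)
  Group 3: 'b' x 1 (positions 4-4)
  Group 4: 'a' x 3 (positions 5-7)
  Group 5: 'e' x 2 (positions 8-9)
Total groups: 5

5


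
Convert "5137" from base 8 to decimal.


Input: "5137" in base 8
Positional expansion:
  Digit '5' (value 5) x 8^3 = 2560
  Digit '1' (value 1) x 8^2 = 64
  Digit '3' (value 3) x 8^1 = 24
  Digit '7' (value 7) x 8^0 = 7
Sum = 2655

2655


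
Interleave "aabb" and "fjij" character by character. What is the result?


Interleaving "aabb" and "fjij":
  Position 0: 'a' from first, 'f' from second => "af"
  Position 1: 'a' from first, 'j' from second => "aj"
  Position 2: 'b' from first, 'i' from second => "bi"
  Position 3: 'b' from first, 'j' from second => "bj"
Result: afajbibj

afajbibj


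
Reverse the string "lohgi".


Input: lohgi
Reading characters right to left:
  Position 4: 'i'
  Position 3: 'g'
  Position 2: 'h'
  Position 1: 'o'
  Position 0: 'l'
Reversed: ighol

ighol


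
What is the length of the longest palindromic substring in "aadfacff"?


Input: "aadfacff"
Checking substrings for palindromes:
  [0:2] "aa" (len 2) => palindrome
  [6:8] "ff" (len 2) => palindrome
Longest palindromic substring: "aa" with length 2

2


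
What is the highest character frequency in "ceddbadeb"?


Input: ceddbadeb
Character counts:
  'a': 1
  'b': 2
  'c': 1
  'd': 3
  'e': 2
Maximum frequency: 3

3


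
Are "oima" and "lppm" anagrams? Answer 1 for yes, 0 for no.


Strings: "oima", "lppm"
Sorted first:  aimo
Sorted second: lmpp
Differ at position 0: 'a' vs 'l' => not anagrams

0


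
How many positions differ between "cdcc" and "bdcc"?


Comparing "cdcc" and "bdcc" position by position:
  Position 0: 'c' vs 'b' => DIFFER
  Position 1: 'd' vs 'd' => same
  Position 2: 'c' vs 'c' => same
  Position 3: 'c' vs 'c' => same
Positions that differ: 1

1


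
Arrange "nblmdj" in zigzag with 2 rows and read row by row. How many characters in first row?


Zigzag "nblmdj" into 2 rows:
Placing characters:
  'n' => row 0
  'b' => row 1
  'l' => row 0
  'm' => row 1
  'd' => row 0
  'j' => row 1
Rows:
  Row 0: "nld"
  Row 1: "bmj"
First row length: 3

3


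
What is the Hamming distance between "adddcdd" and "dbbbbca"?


Comparing "adddcdd" and "dbbbbca" position by position:
  Position 0: 'a' vs 'd' => differ
  Position 1: 'd' vs 'b' => differ
  Position 2: 'd' vs 'b' => differ
  Position 3: 'd' vs 'b' => differ
  Position 4: 'c' vs 'b' => differ
  Position 5: 'd' vs 'c' => differ
  Position 6: 'd' vs 'a' => differ
Total differences (Hamming distance): 7

7


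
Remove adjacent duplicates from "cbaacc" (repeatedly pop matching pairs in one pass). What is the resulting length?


Input: cbaacc
Stack-based adjacent duplicate removal:
  Read 'c': push. Stack: c
  Read 'b': push. Stack: cb
  Read 'a': push. Stack: cba
  Read 'a': matches stack top 'a' => pop. Stack: cb
  Read 'c': push. Stack: cbc
  Read 'c': matches stack top 'c' => pop. Stack: cb
Final stack: "cb" (length 2)

2


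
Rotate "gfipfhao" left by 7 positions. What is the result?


Input: "gfipfhao", rotate left by 7
First 7 characters: "gfipfha"
Remaining characters: "o"
Concatenate remaining + first: "o" + "gfipfha" = "ogfipfha"

ogfipfha


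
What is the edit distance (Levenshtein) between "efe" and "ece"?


Computing edit distance: "efe" -> "ece"
DP table:
           e    c    e
      0    1    2    3
  e   1    0    1    2
  f   2    1    1    2
  e   3    2    2    1
Edit distance = dp[3][3] = 1

1


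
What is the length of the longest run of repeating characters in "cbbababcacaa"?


Input: "cbbababcacaa"
Scanning for longest run:
  Position 1 ('b'): new char, reset run to 1
  Position 2 ('b'): continues run of 'b', length=2
  Position 3 ('a'): new char, reset run to 1
  Position 4 ('b'): new char, reset run to 1
  Position 5 ('a'): new char, reset run to 1
  Position 6 ('b'): new char, reset run to 1
  Position 7 ('c'): new char, reset run to 1
  Position 8 ('a'): new char, reset run to 1
  Position 9 ('c'): new char, reset run to 1
  Position 10 ('a'): new char, reset run to 1
  Position 11 ('a'): continues run of 'a', length=2
Longest run: 'b' with length 2

2


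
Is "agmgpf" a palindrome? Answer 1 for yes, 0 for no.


Input: agmgpf
Reversed: fpgmga
  Compare pos 0 ('a') with pos 5 ('f'): MISMATCH
  Compare pos 1 ('g') with pos 4 ('p'): MISMATCH
  Compare pos 2 ('m') with pos 3 ('g'): MISMATCH
Result: not a palindrome

0


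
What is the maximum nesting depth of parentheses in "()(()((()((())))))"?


Input: "()(()((()((())))))"
Tracking depth:
  Position 0 '(': depth becomes 1
  Position 1 ')': depth becomes 0
  Position 2 '(': depth becomes 1
  Position 3 '(': depth becomes 2
  Position 4 ')': depth becomes 1
  Position 5 '(': depth becomes 2
  Position 6 '(': depth becomes 3
  Position 7 '(': depth becomes 4
  Position 8 ')': depth becomes 3
  Position 9 '(': depth becomes 4
  Position 10 '(': depth becomes 5
  Position 11 '(': depth becomes 6
  Position 12 ')': depth becomes 5
  Position 13 ')': depth becomes 4
  Position 14 ')': depth becomes 3
  Position 15 ')': depth becomes 2
  Position 16 ')': depth becomes 1
  Position 17 ')': depth becomes 0
Maximum depth reached: 6

6


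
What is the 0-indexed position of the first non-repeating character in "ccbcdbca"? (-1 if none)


Input: ccbcdbca
Character frequencies:
  'a': 1
  'b': 2
  'c': 4
  'd': 1
Scanning left to right for freq == 1:
  Position 0 ('c'): freq=4, skip
  Position 1 ('c'): freq=4, skip
  Position 2 ('b'): freq=2, skip
  Position 3 ('c'): freq=4, skip
  Position 4 ('d'): unique! => answer = 4

4


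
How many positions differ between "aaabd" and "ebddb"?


Comparing "aaabd" and "ebddb" position by position:
  Position 0: 'a' vs 'e' => DIFFER
  Position 1: 'a' vs 'b' => DIFFER
  Position 2: 'a' vs 'd' => DIFFER
  Position 3: 'b' vs 'd' => DIFFER
  Position 4: 'd' vs 'b' => DIFFER
Positions that differ: 5

5


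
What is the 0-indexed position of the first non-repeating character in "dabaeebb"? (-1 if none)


Input: dabaeebb
Character frequencies:
  'a': 2
  'b': 3
  'd': 1
  'e': 2
Scanning left to right for freq == 1:
  Position 0 ('d'): unique! => answer = 0

0


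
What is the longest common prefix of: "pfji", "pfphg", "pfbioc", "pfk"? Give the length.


Words: pfji, pfphg, pfbioc, pfk
  Position 0: all 'p' => match
  Position 1: all 'f' => match
  Position 2: ('j', 'p', 'b', 'k') => mismatch, stop
LCP = "pf" (length 2)

2


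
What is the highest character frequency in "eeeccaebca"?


Input: eeeccaebca
Character counts:
  'a': 2
  'b': 1
  'c': 3
  'e': 4
Maximum frequency: 4

4


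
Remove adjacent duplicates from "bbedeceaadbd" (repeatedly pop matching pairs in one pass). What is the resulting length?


Input: bbedeceaadbd
Stack-based adjacent duplicate removal:
  Read 'b': push. Stack: b
  Read 'b': matches stack top 'b' => pop. Stack: (empty)
  Read 'e': push. Stack: e
  Read 'd': push. Stack: ed
  Read 'e': push. Stack: ede
  Read 'c': push. Stack: edec
  Read 'e': push. Stack: edece
  Read 'a': push. Stack: edecea
  Read 'a': matches stack top 'a' => pop. Stack: edece
  Read 'd': push. Stack: edeced
  Read 'b': push. Stack: edecedb
  Read 'd': push. Stack: edecedbd
Final stack: "edecedbd" (length 8)

8


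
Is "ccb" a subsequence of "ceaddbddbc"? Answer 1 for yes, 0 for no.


Check if "ccb" is a subsequence of "ceaddbddbc"
Greedy scan:
  Position 0 ('c'): matches sub[0] = 'c'
  Position 1 ('e'): no match needed
  Position 2 ('a'): no match needed
  Position 3 ('d'): no match needed
  Position 4 ('d'): no match needed
  Position 5 ('b'): no match needed
  Position 6 ('d'): no match needed
  Position 7 ('d'): no match needed
  Position 8 ('b'): no match needed
  Position 9 ('c'): matches sub[1] = 'c'
Only matched 2/3 characters => not a subsequence

0


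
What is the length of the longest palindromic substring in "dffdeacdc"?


Input: "dffdeacdc"
Checking substrings for palindromes:
  [0:4] "dffd" (len 4) => palindrome
  [6:9] "cdc" (len 3) => palindrome
  [1:3] "ff" (len 2) => palindrome
Longest palindromic substring: "dffd" with length 4

4


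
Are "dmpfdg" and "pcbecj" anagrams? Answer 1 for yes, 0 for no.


Strings: "dmpfdg", "pcbecj"
Sorted first:  ddfgmp
Sorted second: bccejp
Differ at position 0: 'd' vs 'b' => not anagrams

0


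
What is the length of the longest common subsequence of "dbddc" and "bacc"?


LCS of "dbddc" and "bacc"
DP table:
           b    a    c    c
      0    0    0    0    0
  d   0    0    0    0    0
  b   0    1    1    1    1
  d   0    1    1    1    1
  d   0    1    1    1    1
  c   0    1    1    2    2
LCS length = dp[5][4] = 2

2


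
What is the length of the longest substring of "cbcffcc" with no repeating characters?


Input: "cbcffcc"
Sliding window (track last position of each char):
  Position 0 ('c'): window [0,0] length 1 -- new best
  Position 1 ('b'): window [0,1] length 2 -- new best
  Position 2 ('c'): repeat (last at 0), move window start to 1
  Position 2 ('c'): window [1,2] length 2
  Position 3 ('f'): window [1,3] length 3 -- new best
  Position 4 ('f'): repeat (last at 3), move window start to 4
  Position 4 ('f'): window [4,4] length 1
  Position 5 ('c'): window [4,5] length 2
  Position 6 ('c'): repeat (last at 5), move window start to 6
  Position 6 ('c'): window [6,6] length 1
Longest substring with no repeats: "bcf" with length 3

3


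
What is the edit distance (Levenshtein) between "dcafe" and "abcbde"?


Computing edit distance: "dcafe" -> "abcbde"
DP table:
           a    b    c    b    d    e
      0    1    2    3    4    5    6
  d   1    1    2    3    4    4    5
  c   2    2    2    2    3    4    5
  a   3    2    3    3    3    4    5
  f   4    3    3    4    4    4    5
  e   5    4    4    4    5    5    4
Edit distance = dp[5][6] = 4

4


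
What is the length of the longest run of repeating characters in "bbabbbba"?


Input: "bbabbbba"
Scanning for longest run:
  Position 1 ('b'): continues run of 'b', length=2
  Position 2 ('a'): new char, reset run to 1
  Position 3 ('b'): new char, reset run to 1
  Position 4 ('b'): continues run of 'b', length=2
  Position 5 ('b'): continues run of 'b', length=3
  Position 6 ('b'): continues run of 'b', length=4
  Position 7 ('a'): new char, reset run to 1
Longest run: 'b' with length 4

4


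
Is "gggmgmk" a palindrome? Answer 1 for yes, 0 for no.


Input: gggmgmk
Reversed: kmgmggg
  Compare pos 0 ('g') with pos 6 ('k'): MISMATCH
  Compare pos 1 ('g') with pos 5 ('m'): MISMATCH
  Compare pos 2 ('g') with pos 4 ('g'): match
Result: not a palindrome

0


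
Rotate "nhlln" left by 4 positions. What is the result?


Input: "nhlln", rotate left by 4
First 4 characters: "nhll"
Remaining characters: "n"
Concatenate remaining + first: "n" + "nhll" = "nnhll"

nnhll


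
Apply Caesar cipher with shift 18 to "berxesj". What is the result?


Caesar cipher: shift "berxesj" by 18
  'b' (pos 1) + 18 = pos 19 = 't'
  'e' (pos 4) + 18 = pos 22 = 'w'
  'r' (pos 17) + 18 = pos 9 = 'j'
  'x' (pos 23) + 18 = pos 15 = 'p'
  'e' (pos 4) + 18 = pos 22 = 'w'
  's' (pos 18) + 18 = pos 10 = 'k'
  'j' (pos 9) + 18 = pos 1 = 'b'
Result: twjpwkb

twjpwkb


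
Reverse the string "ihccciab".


Input: ihccciab
Reading characters right to left:
  Position 7: 'b'
  Position 6: 'a'
  Position 5: 'i'
  Position 4: 'c'
  Position 3: 'c'
  Position 2: 'c'
  Position 1: 'h'
  Position 0: 'i'
Reversed: baiccchi

baiccchi


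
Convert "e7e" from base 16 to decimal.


Input: "e7e" in base 16
Positional expansion:
  Digit 'e' (value 14) x 16^2 = 3584
  Digit '7' (value 7) x 16^1 = 112
  Digit 'e' (value 14) x 16^0 = 14
Sum = 3710

3710


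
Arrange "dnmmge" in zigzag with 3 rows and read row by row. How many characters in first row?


Zigzag "dnmmge" into 3 rows:
Placing characters:
  'd' => row 0
  'n' => row 1
  'm' => row 2
  'm' => row 1
  'g' => row 0
  'e' => row 1
Rows:
  Row 0: "dg"
  Row 1: "nme"
  Row 2: "m"
First row length: 2

2


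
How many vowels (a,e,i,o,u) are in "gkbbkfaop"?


Input: gkbbkfaop
Checking each character:
  'g' at position 0: consonant
  'k' at position 1: consonant
  'b' at position 2: consonant
  'b' at position 3: consonant
  'k' at position 4: consonant
  'f' at position 5: consonant
  'a' at position 6: vowel (running total: 1)
  'o' at position 7: vowel (running total: 2)
  'p' at position 8: consonant
Total vowels: 2

2


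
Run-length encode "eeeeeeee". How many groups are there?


Input: eeeeeeee
Scanning for consecutive runs:
  Group 1: 'e' x 8 (positions 0-7)
Total groups: 1

1


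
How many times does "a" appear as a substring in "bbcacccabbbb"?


Searching for "a" in "bbcacccabbbb"
Scanning each position:
  Position 0: "b" => no
  Position 1: "b" => no
  Position 2: "c" => no
  Position 3: "a" => MATCH
  Position 4: "c" => no
  Position 5: "c" => no
  Position 6: "c" => no
  Position 7: "a" => MATCH
  Position 8: "b" => no
  Position 9: "b" => no
  Position 10: "b" => no
  Position 11: "b" => no
Total occurrences: 2

2


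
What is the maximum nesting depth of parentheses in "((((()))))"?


Input: "((((()))))"
Tracking depth:
  Position 0 '(': depth becomes 1
  Position 1 '(': depth becomes 2
  Position 2 '(': depth becomes 3
  Position 3 '(': depth becomes 4
  Position 4 '(': depth becomes 5
  Position 5 ')': depth becomes 4
  Position 6 ')': depth becomes 3
  Position 7 ')': depth becomes 2
  Position 8 ')': depth becomes 1
  Position 9 ')': depth becomes 0
Maximum depth reached: 5

5


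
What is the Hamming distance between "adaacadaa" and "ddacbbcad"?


Comparing "adaacadaa" and "ddacbbcad" position by position:
  Position 0: 'a' vs 'd' => differ
  Position 1: 'd' vs 'd' => same
  Position 2: 'a' vs 'a' => same
  Position 3: 'a' vs 'c' => differ
  Position 4: 'c' vs 'b' => differ
  Position 5: 'a' vs 'b' => differ
  Position 6: 'd' vs 'c' => differ
  Position 7: 'a' vs 'a' => same
  Position 8: 'a' vs 'd' => differ
Total differences (Hamming distance): 6

6


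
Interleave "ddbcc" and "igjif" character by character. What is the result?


Interleaving "ddbcc" and "igjif":
  Position 0: 'd' from first, 'i' from second => "di"
  Position 1: 'd' from first, 'g' from second => "dg"
  Position 2: 'b' from first, 'j' from second => "bj"
  Position 3: 'c' from first, 'i' from second => "ci"
  Position 4: 'c' from first, 'f' from second => "cf"
Result: didgbjcicf

didgbjcicf


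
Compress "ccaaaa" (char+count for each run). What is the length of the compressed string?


Input: ccaaaa
Runs:
  'c' x 2 => "c2"
  'a' x 4 => "a4"
Compressed: "c2a4"
Compressed length: 4

4


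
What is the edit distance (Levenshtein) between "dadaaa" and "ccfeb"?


Computing edit distance: "dadaaa" -> "ccfeb"
DP table:
           c    c    f    e    b
      0    1    2    3    4    5
  d   1    1    2    3    4    5
  a   2    2    2    3    4    5
  d   3    3    3    3    4    5
  a   4    4    4    4    4    5
  a   5    5    5    5    5    5
  a   6    6    6    6    6    6
Edit distance = dp[6][5] = 6

6


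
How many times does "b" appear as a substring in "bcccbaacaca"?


Searching for "b" in "bcccbaacaca"
Scanning each position:
  Position 0: "b" => MATCH
  Position 1: "c" => no
  Position 2: "c" => no
  Position 3: "c" => no
  Position 4: "b" => MATCH
  Position 5: "a" => no
  Position 6: "a" => no
  Position 7: "c" => no
  Position 8: "a" => no
  Position 9: "c" => no
  Position 10: "a" => no
Total occurrences: 2

2


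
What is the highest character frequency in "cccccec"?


Input: cccccec
Character counts:
  'c': 6
  'e': 1
Maximum frequency: 6

6


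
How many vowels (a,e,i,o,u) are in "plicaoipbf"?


Input: plicaoipbf
Checking each character:
  'p' at position 0: consonant
  'l' at position 1: consonant
  'i' at position 2: vowel (running total: 1)
  'c' at position 3: consonant
  'a' at position 4: vowel (running total: 2)
  'o' at position 5: vowel (running total: 3)
  'i' at position 6: vowel (running total: 4)
  'p' at position 7: consonant
  'b' at position 8: consonant
  'f' at position 9: consonant
Total vowels: 4

4


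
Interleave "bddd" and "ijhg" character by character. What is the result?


Interleaving "bddd" and "ijhg":
  Position 0: 'b' from first, 'i' from second => "bi"
  Position 1: 'd' from first, 'j' from second => "dj"
  Position 2: 'd' from first, 'h' from second => "dh"
  Position 3: 'd' from first, 'g' from second => "dg"
Result: bidjdhdg

bidjdhdg


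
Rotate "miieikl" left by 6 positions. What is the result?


Input: "miieikl", rotate left by 6
First 6 characters: "miieik"
Remaining characters: "l"
Concatenate remaining + first: "l" + "miieik" = "lmiieik"

lmiieik


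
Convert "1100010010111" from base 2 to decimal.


Input: "1100010010111" in base 2
Positional expansion:
  Digit '1' (value 1) x 2^12 = 4096
  Digit '1' (value 1) x 2^11 = 2048
  Digit '0' (value 0) x 2^10 = 0
  Digit '0' (value 0) x 2^9 = 0
  Digit '0' (value 0) x 2^8 = 0
  Digit '1' (value 1) x 2^7 = 128
  Digit '0' (value 0) x 2^6 = 0
  Digit '0' (value 0) x 2^5 = 0
  Digit '1' (value 1) x 2^4 = 16
  Digit '0' (value 0) x 2^3 = 0
  Digit '1' (value 1) x 2^2 = 4
  Digit '1' (value 1) x 2^1 = 2
  Digit '1' (value 1) x 2^0 = 1
Sum = 6295

6295


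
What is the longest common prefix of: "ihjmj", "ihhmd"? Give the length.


Words: ihjmj, ihhmd
  Position 0: all 'i' => match
  Position 1: all 'h' => match
  Position 2: ('j', 'h') => mismatch, stop
LCP = "ih" (length 2)

2


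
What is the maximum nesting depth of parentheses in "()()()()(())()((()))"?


Input: "()()()()(())()((()))"
Tracking depth:
  Position 0 '(': depth becomes 1
  Position 1 ')': depth becomes 0
  Position 2 '(': depth becomes 1
  Position 3 ')': depth becomes 0
  Position 4 '(': depth becomes 1
  Position 5 ')': depth becomes 0
  Position 6 '(': depth becomes 1
  Position 7 ')': depth becomes 0
  Position 8 '(': depth becomes 1
  Position 9 '(': depth becomes 2
  Position 10 ')': depth becomes 1
  Position 11 ')': depth becomes 0
  Position 12 '(': depth becomes 1
  Position 13 ')': depth becomes 0
  Position 14 '(': depth becomes 1
  Position 15 '(': depth becomes 2
  Position 16 '(': depth becomes 3
  Position 17 ')': depth becomes 2
  Position 18 ')': depth becomes 1
  Position 19 ')': depth becomes 0
Maximum depth reached: 3

3


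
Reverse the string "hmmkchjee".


Input: hmmkchjee
Reading characters right to left:
  Position 8: 'e'
  Position 7: 'e'
  Position 6: 'j'
  Position 5: 'h'
  Position 4: 'c'
  Position 3: 'k'
  Position 2: 'm'
  Position 1: 'm'
  Position 0: 'h'
Reversed: eejhckmmh

eejhckmmh


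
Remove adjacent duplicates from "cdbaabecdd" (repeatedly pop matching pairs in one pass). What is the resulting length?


Input: cdbaabecdd
Stack-based adjacent duplicate removal:
  Read 'c': push. Stack: c
  Read 'd': push. Stack: cd
  Read 'b': push. Stack: cdb
  Read 'a': push. Stack: cdba
  Read 'a': matches stack top 'a' => pop. Stack: cdb
  Read 'b': matches stack top 'b' => pop. Stack: cd
  Read 'e': push. Stack: cde
  Read 'c': push. Stack: cdec
  Read 'd': push. Stack: cdecd
  Read 'd': matches stack top 'd' => pop. Stack: cdec
Final stack: "cdec" (length 4)

4


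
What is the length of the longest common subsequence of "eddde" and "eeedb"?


LCS of "eddde" and "eeedb"
DP table:
           e    e    e    d    b
      0    0    0    0    0    0
  e   0    1    1    1    1    1
  d   0    1    1    1    2    2
  d   0    1    1    1    2    2
  d   0    1    1    1    2    2
  e   0    1    2    2    2    2
LCS length = dp[5][5] = 2

2


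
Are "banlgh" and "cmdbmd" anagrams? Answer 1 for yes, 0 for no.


Strings: "banlgh", "cmdbmd"
Sorted first:  abghln
Sorted second: bcddmm
Differ at position 0: 'a' vs 'b' => not anagrams

0


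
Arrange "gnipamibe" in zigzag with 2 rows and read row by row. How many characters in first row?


Zigzag "gnipamibe" into 2 rows:
Placing characters:
  'g' => row 0
  'n' => row 1
  'i' => row 0
  'p' => row 1
  'a' => row 0
  'm' => row 1
  'i' => row 0
  'b' => row 1
  'e' => row 0
Rows:
  Row 0: "giaie"
  Row 1: "npmb"
First row length: 5

5


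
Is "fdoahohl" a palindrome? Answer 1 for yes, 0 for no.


Input: fdoahohl
Reversed: lhohaodf
  Compare pos 0 ('f') with pos 7 ('l'): MISMATCH
  Compare pos 1 ('d') with pos 6 ('h'): MISMATCH
  Compare pos 2 ('o') with pos 5 ('o'): match
  Compare pos 3 ('a') with pos 4 ('h'): MISMATCH
Result: not a palindrome

0


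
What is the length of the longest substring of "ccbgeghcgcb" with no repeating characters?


Input: "ccbgeghcgcb"
Sliding window (track last position of each char):
  Position 0 ('c'): window [0,0] length 1 -- new best
  Position 1 ('c'): repeat (last at 0), move window start to 1
  Position 1 ('c'): window [1,1] length 1
  Position 2 ('b'): window [1,2] length 2 -- new best
  Position 3 ('g'): window [1,3] length 3 -- new best
  Position 4 ('e'): window [1,4] length 4 -- new best
  Position 5 ('g'): repeat (last at 3), move window start to 4
  Position 5 ('g'): window [4,5] length 2
  Position 6 ('h'): window [4,6] length 3
  Position 7 ('c'): window [4,7] length 4
  Position 8 ('g'): repeat (last at 5), move window start to 6
  Position 8 ('g'): window [6,8] length 3
  Position 9 ('c'): repeat (last at 7), move window start to 8
  Position 9 ('c'): window [8,9] length 2
  Position 10 ('b'): window [8,10] length 3
Longest substring with no repeats: "cbge" with length 4

4


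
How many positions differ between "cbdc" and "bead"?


Comparing "cbdc" and "bead" position by position:
  Position 0: 'c' vs 'b' => DIFFER
  Position 1: 'b' vs 'e' => DIFFER
  Position 2: 'd' vs 'a' => DIFFER
  Position 3: 'c' vs 'd' => DIFFER
Positions that differ: 4

4


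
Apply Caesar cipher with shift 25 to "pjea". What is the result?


Caesar cipher: shift "pjea" by 25
  'p' (pos 15) + 25 = pos 14 = 'o'
  'j' (pos 9) + 25 = pos 8 = 'i'
  'e' (pos 4) + 25 = pos 3 = 'd'
  'a' (pos 0) + 25 = pos 25 = 'z'
Result: oidz

oidz


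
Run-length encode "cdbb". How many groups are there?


Input: cdbb
Scanning for consecutive runs:
  Group 1: 'c' x 1 (positions 0-0)
  Group 2: 'd' x 1 (positions 1-1)
  Group 3: 'b' x 2 (positions 2-3)
Total groups: 3

3


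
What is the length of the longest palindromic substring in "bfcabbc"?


Input: "bfcabbc"
Checking substrings for palindromes:
  [4:6] "bb" (len 2) => palindrome
Longest palindromic substring: "bb" with length 2

2


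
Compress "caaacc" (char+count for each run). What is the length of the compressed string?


Input: caaacc
Runs:
  'c' x 1 => "c1"
  'a' x 3 => "a3"
  'c' x 2 => "c2"
Compressed: "c1a3c2"
Compressed length: 6

6


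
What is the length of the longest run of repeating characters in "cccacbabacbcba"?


Input: "cccacbabacbcba"
Scanning for longest run:
  Position 1 ('c'): continues run of 'c', length=2
  Position 2 ('c'): continues run of 'c', length=3
  Position 3 ('a'): new char, reset run to 1
  Position 4 ('c'): new char, reset run to 1
  Position 5 ('b'): new char, reset run to 1
  Position 6 ('a'): new char, reset run to 1
  Position 7 ('b'): new char, reset run to 1
  Position 8 ('a'): new char, reset run to 1
  Position 9 ('c'): new char, reset run to 1
  Position 10 ('b'): new char, reset run to 1
  Position 11 ('c'): new char, reset run to 1
  Position 12 ('b'): new char, reset run to 1
  Position 13 ('a'): new char, reset run to 1
Longest run: 'c' with length 3

3


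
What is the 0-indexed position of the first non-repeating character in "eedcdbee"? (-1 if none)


Input: eedcdbee
Character frequencies:
  'b': 1
  'c': 1
  'd': 2
  'e': 4
Scanning left to right for freq == 1:
  Position 0 ('e'): freq=4, skip
  Position 1 ('e'): freq=4, skip
  Position 2 ('d'): freq=2, skip
  Position 3 ('c'): unique! => answer = 3

3


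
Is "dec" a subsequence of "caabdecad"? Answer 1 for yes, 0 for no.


Check if "dec" is a subsequence of "caabdecad"
Greedy scan:
  Position 0 ('c'): no match needed
  Position 1 ('a'): no match needed
  Position 2 ('a'): no match needed
  Position 3 ('b'): no match needed
  Position 4 ('d'): matches sub[0] = 'd'
  Position 5 ('e'): matches sub[1] = 'e'
  Position 6 ('c'): matches sub[2] = 'c'
  Position 7 ('a'): no match needed
  Position 8 ('d'): no match needed
All 3 characters matched => is a subsequence

1
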